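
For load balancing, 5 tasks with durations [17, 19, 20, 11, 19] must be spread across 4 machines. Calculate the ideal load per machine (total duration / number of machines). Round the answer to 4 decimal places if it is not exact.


Total processing time = 17 + 19 + 20 + 11 + 19 = 86
Number of machines = 4
Ideal balanced load = 86 / 4 = 21.5

21.5


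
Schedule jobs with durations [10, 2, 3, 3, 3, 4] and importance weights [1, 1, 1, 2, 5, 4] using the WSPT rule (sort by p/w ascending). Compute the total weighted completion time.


Compute p/w ratios and sort ascending (WSPT): [(3, 5), (4, 4), (3, 2), (2, 1), (3, 1), (10, 1)]
Compute weighted completion times:
  Job (p=3,w=5): C=3, w*C=5*3=15
  Job (p=4,w=4): C=7, w*C=4*7=28
  Job (p=3,w=2): C=10, w*C=2*10=20
  Job (p=2,w=1): C=12, w*C=1*12=12
  Job (p=3,w=1): C=15, w*C=1*15=15
  Job (p=10,w=1): C=25, w*C=1*25=25
Total weighted completion time = 115

115


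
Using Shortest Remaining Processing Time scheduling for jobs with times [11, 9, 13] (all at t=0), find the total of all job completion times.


Since all jobs arrive at t=0, SRPT equals SPT ordering.
SPT order: [9, 11, 13]
Completion times:
  Job 1: p=9, C=9
  Job 2: p=11, C=20
  Job 3: p=13, C=33
Total completion time = 9 + 20 + 33 = 62

62


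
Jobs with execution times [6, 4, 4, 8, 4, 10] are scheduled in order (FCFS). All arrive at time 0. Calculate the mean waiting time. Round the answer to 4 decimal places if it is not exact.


FCFS order (as given): [6, 4, 4, 8, 4, 10]
Waiting times:
  Job 1: wait = 0
  Job 2: wait = 6
  Job 3: wait = 10
  Job 4: wait = 14
  Job 5: wait = 22
  Job 6: wait = 26
Sum of waiting times = 78
Average waiting time = 78/6 = 13.0

13.0


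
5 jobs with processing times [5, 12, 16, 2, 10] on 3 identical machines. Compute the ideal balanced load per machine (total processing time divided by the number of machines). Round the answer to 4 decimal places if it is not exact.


Total processing time = 5 + 12 + 16 + 2 + 10 = 45
Number of machines = 3
Ideal balanced load = 45 / 3 = 15.0

15.0


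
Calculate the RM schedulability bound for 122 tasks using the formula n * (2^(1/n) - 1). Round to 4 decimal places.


Compute 2^(1/122) = 1.0056977048
Subtract 1: 1.0056977048 - 1 = 0.0056977048
Multiply by n: 122 * 0.0056977048 = 0.6951199856
Round to 4 dp: 0.6951

0.6951


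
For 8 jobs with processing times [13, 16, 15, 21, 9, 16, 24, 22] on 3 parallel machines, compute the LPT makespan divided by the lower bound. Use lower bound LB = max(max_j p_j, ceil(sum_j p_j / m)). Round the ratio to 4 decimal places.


LPT order: [24, 22, 21, 16, 16, 15, 13, 9]
Machine loads after assignment: [39, 47, 50]
LPT makespan = 50
Lower bound = max(max_job, ceil(total/3)) = max(24, 46) = 46
Ratio = 50 / 46 = 1.087

1.087


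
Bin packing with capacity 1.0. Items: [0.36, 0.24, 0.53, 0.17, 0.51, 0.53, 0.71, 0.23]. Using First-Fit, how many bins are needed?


Place items sequentially using First-Fit:
  Item 0.36 -> new Bin 1
  Item 0.24 -> Bin 1 (now 0.6)
  Item 0.53 -> new Bin 2
  Item 0.17 -> Bin 1 (now 0.77)
  Item 0.51 -> new Bin 3
  Item 0.53 -> new Bin 4
  Item 0.71 -> new Bin 5
  Item 0.23 -> Bin 1 (now 1.0)
Total bins used = 5

5


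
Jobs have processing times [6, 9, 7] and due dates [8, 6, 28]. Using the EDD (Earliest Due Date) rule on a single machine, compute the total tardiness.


Sort by due date (EDD order): [(9, 6), (6, 8), (7, 28)]
Compute completion times and tardiness:
  Job 1: p=9, d=6, C=9, tardiness=max(0,9-6)=3
  Job 2: p=6, d=8, C=15, tardiness=max(0,15-8)=7
  Job 3: p=7, d=28, C=22, tardiness=max(0,22-28)=0
Total tardiness = 10

10


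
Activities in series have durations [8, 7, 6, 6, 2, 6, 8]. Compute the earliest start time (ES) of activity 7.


Activity 7 starts after activities 1 through 6 complete.
Predecessor durations: [8, 7, 6, 6, 2, 6]
ES = 8 + 7 + 6 + 6 + 2 + 6 = 35

35


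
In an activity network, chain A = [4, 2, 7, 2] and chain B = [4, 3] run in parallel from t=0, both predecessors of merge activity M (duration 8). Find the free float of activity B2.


ES(B2) = sum of predecessors on chain B = 4
EF(B2) = ES + duration = 4 + 3 = 7
Successor of B2 is M. ES(M) = max(sum(A), sum(B)) = max(15, 7) = 15
Free float = ES(successor) - EF(current) = 15 - 7 = 8

8


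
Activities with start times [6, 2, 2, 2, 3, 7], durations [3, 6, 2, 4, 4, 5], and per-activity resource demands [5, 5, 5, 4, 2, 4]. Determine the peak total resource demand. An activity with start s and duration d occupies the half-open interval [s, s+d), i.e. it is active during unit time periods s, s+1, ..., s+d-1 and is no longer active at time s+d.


Each activity i is active on [start_i, start_i + duration_i).
Compute total resource usage per time slot:
  t=0: active resources = [], total = 0
  t=1: active resources = [], total = 0
  t=2: active resources = [5, 5, 4], total = 14
  t=3: active resources = [5, 5, 4, 2], total = 16
  t=4: active resources = [5, 4, 2], total = 11
  t=5: active resources = [5, 4, 2], total = 11
  t=6: active resources = [5, 5, 2], total = 12
  t=7: active resources = [5, 5, 4], total = 14
  t=8: active resources = [5, 4], total = 9
  t=9: active resources = [4], total = 4
  t=10: active resources = [4], total = 4
  t=11: active resources = [4], total = 4
Peak resource demand = 16

16


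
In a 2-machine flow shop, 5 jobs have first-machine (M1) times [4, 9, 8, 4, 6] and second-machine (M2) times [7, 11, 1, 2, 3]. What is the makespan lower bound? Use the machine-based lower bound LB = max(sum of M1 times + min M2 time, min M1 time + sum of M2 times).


LB1 = sum(M1 times) + min(M2 times) = 31 + 1 = 32
LB2 = min(M1 times) + sum(M2 times) = 4 + 24 = 28
Lower bound = max(LB1, LB2) = max(32, 28) = 32

32


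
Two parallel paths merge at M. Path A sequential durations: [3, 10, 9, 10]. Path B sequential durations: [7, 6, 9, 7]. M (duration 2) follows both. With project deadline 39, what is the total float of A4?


Forward pass: ES(A4) = sum of predecessors on chain A = 22
EF = ES + duration = 22 + 10 = 32
Backward pass: LF(M) = deadline = 39; LS(M) = 39 - 2 = 37
LF(A4) = LS(M) - sum(successors on chain A) = 37 - 0 = 37
LS = LF - duration = 37 - 10 = 27
Total float = LS - ES = 27 - 22 = 5

5


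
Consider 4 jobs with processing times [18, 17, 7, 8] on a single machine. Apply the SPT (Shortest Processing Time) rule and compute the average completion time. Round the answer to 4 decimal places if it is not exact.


Sort jobs by processing time (SPT order): [7, 8, 17, 18]
Compute completion times sequentially:
  Job 1: processing = 7, completes at 7
  Job 2: processing = 8, completes at 15
  Job 3: processing = 17, completes at 32
  Job 4: processing = 18, completes at 50
Sum of completion times = 104
Average completion time = 104/4 = 26.0

26.0


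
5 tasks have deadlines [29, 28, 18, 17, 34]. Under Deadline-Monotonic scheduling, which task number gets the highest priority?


Sort tasks by relative deadline (ascending):
  Task 4: deadline = 17
  Task 3: deadline = 18
  Task 2: deadline = 28
  Task 1: deadline = 29
  Task 5: deadline = 34
Priority order (highest first): [4, 3, 2, 1, 5]
Highest priority task = 4

4


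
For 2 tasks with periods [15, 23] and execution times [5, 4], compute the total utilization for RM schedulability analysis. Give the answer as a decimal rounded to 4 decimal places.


Compute individual utilizations (exact fractions):
  Task 1: C/T = 5/15 = 1/3 (approx. 0.3333)
  Task 2: C/T = 4/23 (approx. 0.1739)
Total utilization U = 1/3 + 4/23 = 35/69
Rounded to 4 decimal places: U = 0.5072
RM (Liu & Layland) bound for 2 tasks = 0.828427; compare with U = 35/69 (approx. 0.507246)
U <= bound, so schedulable by RM sufficient condition.

0.5072


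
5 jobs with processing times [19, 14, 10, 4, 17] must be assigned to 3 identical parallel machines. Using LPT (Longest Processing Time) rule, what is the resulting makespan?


Sort jobs in decreasing order (LPT): [19, 17, 14, 10, 4]
Assign each job to the least loaded machine:
  Machine 1: jobs [19], load = 19
  Machine 2: jobs [17, 4], load = 21
  Machine 3: jobs [14, 10], load = 24
Makespan = max load = 24

24


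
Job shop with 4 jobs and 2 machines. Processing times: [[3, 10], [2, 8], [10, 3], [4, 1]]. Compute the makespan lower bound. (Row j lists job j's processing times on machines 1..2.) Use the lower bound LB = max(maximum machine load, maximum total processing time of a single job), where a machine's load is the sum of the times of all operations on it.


Machine loads:
  Machine 1: 3 + 2 + 10 + 4 = 19
  Machine 2: 10 + 8 + 3 + 1 = 22
Max machine load = 22
Job totals:
  Job 1: 13
  Job 2: 10
  Job 3: 13
  Job 4: 5
Max job total = 13
Lower bound = max(22, 13) = 22

22


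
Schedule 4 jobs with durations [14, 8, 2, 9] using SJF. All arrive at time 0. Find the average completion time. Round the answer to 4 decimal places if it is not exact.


SJF order (ascending): [2, 8, 9, 14]
Completion times:
  Job 1: burst=2, C=2
  Job 2: burst=8, C=10
  Job 3: burst=9, C=19
  Job 4: burst=14, C=33
Average completion = 64/4 = 16.0

16.0


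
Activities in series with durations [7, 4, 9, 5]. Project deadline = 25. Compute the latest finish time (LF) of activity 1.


LF(activity 1) = deadline - sum of successor durations
Successors: activities 2 through 4 with durations [4, 9, 5]
Sum of successor durations = 18
LF = 25 - 18 = 7

7


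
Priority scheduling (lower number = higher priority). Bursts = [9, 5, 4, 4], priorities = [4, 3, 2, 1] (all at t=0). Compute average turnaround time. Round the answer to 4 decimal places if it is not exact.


Sort by priority (ascending = highest first):
Order: [(1, 4), (2, 4), (3, 5), (4, 9)]
Completion times:
  Priority 1, burst=4, C=4
  Priority 2, burst=4, C=8
  Priority 3, burst=5, C=13
  Priority 4, burst=9, C=22
Average turnaround = 47/4 = 11.75

11.75


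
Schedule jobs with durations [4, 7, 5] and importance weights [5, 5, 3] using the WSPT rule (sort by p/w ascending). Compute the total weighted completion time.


Compute p/w ratios and sort ascending (WSPT): [(4, 5), (7, 5), (5, 3)]
Compute weighted completion times:
  Job (p=4,w=5): C=4, w*C=5*4=20
  Job (p=7,w=5): C=11, w*C=5*11=55
  Job (p=5,w=3): C=16, w*C=3*16=48
Total weighted completion time = 123

123


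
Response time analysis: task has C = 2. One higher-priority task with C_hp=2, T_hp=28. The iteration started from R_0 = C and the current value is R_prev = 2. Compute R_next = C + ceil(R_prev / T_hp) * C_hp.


R_next = C + ceil(R_prev / T_hp) * C_hp
ceil(2 / 28) = ceil(0.0714) = 1
Interference = 1 * 2 = 2
R_next = 2 + 2 = 4

4


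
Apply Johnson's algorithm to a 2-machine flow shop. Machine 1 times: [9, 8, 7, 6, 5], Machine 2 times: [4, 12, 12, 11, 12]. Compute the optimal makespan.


Apply Johnson's rule:
  Group 1 (a <= b): [(5, 5, 12), (4, 6, 11), (3, 7, 12), (2, 8, 12)]
  Group 2 (a > b): [(1, 9, 4)]
Optimal job order: [5, 4, 3, 2, 1]
Schedule:
  Job 5: M1 done at 5, M2 done at 17
  Job 4: M1 done at 11, M2 done at 28
  Job 3: M1 done at 18, M2 done at 40
  Job 2: M1 done at 26, M2 done at 52
  Job 1: M1 done at 35, M2 done at 56
Makespan = 56

56


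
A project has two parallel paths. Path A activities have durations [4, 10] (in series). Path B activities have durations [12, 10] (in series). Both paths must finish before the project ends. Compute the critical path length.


Path A total = 4 + 10 = 14
Path B total = 12 + 10 = 22
Critical path = longest path = max(14, 22) = 22

22


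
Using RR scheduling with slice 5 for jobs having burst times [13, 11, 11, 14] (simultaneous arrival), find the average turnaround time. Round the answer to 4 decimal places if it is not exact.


Time quantum = 5
Execution trace:
  J1 runs 5 units, time = 5
  J2 runs 5 units, time = 10
  J3 runs 5 units, time = 15
  J4 runs 5 units, time = 20
  J1 runs 5 units, time = 25
  J2 runs 5 units, time = 30
  J3 runs 5 units, time = 35
  J4 runs 5 units, time = 40
  J1 runs 3 units, time = 43
  J2 runs 1 units, time = 44
  J3 runs 1 units, time = 45
  J4 runs 4 units, time = 49
Finish times: [43, 44, 45, 49]
Average turnaround = 181/4 = 45.25

45.25


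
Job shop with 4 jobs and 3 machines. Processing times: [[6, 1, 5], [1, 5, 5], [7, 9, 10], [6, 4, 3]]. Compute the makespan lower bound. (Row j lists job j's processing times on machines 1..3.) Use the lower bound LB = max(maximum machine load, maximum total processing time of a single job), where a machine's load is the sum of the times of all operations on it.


Machine loads:
  Machine 1: 6 + 1 + 7 + 6 = 20
  Machine 2: 1 + 5 + 9 + 4 = 19
  Machine 3: 5 + 5 + 10 + 3 = 23
Max machine load = 23
Job totals:
  Job 1: 12
  Job 2: 11
  Job 3: 26
  Job 4: 13
Max job total = 26
Lower bound = max(23, 26) = 26

26


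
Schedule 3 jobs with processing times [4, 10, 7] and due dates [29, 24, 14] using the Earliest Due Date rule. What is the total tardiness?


Sort by due date (EDD order): [(7, 14), (10, 24), (4, 29)]
Compute completion times and tardiness:
  Job 1: p=7, d=14, C=7, tardiness=max(0,7-14)=0
  Job 2: p=10, d=24, C=17, tardiness=max(0,17-24)=0
  Job 3: p=4, d=29, C=21, tardiness=max(0,21-29)=0
Total tardiness = 0

0


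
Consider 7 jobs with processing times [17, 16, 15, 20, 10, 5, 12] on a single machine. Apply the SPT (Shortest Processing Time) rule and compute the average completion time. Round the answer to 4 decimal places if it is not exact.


Sort jobs by processing time (SPT order): [5, 10, 12, 15, 16, 17, 20]
Compute completion times sequentially:
  Job 1: processing = 5, completes at 5
  Job 2: processing = 10, completes at 15
  Job 3: processing = 12, completes at 27
  Job 4: processing = 15, completes at 42
  Job 5: processing = 16, completes at 58
  Job 6: processing = 17, completes at 75
  Job 7: processing = 20, completes at 95
Sum of completion times = 317
Average completion time = 317/7 = 45.2857

45.2857


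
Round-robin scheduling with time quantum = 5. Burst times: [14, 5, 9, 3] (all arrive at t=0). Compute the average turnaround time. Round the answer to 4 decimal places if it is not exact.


Time quantum = 5
Execution trace:
  J1 runs 5 units, time = 5
  J2 runs 5 units, time = 10
  J3 runs 5 units, time = 15
  J4 runs 3 units, time = 18
  J1 runs 5 units, time = 23
  J3 runs 4 units, time = 27
  J1 runs 4 units, time = 31
Finish times: [31, 10, 27, 18]
Average turnaround = 86/4 = 21.5

21.5


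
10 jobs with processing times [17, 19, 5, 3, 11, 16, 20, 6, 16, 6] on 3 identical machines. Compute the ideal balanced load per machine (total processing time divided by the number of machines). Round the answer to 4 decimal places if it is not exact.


Total processing time = 17 + 19 + 5 + 3 + 11 + 16 + 20 + 6 + 16 + 6 = 119
Number of machines = 3
Ideal balanced load = 119 / 3 = 39.6667

39.6667


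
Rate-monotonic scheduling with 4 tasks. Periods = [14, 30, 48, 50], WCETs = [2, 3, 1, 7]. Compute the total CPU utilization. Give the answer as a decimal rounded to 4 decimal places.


Compute individual utilizations (exact fractions):
  Task 1: C/T = 2/14 = 1/7 (approx. 0.1429)
  Task 2: C/T = 3/30 = 1/10 (approx. 0.1)
  Task 3: C/T = 1/48 (approx. 0.0208)
  Task 4: C/T = 7/50 (approx. 0.14)
Total utilization U = 1/7 + 1/10 + 1/48 + 7/50 = 3391/8400
Rounded to 4 decimal places: U = 0.4037
RM (Liu & Layland) bound for 4 tasks = 0.756828; compare with U = 3391/8400 (approx. 0.403690)
U <= bound, so schedulable by RM sufficient condition.

0.4037


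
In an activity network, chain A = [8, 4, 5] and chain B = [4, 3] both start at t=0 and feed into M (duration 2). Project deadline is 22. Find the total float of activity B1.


Forward pass: ES(B1) = sum of predecessors on chain B = 0
EF = ES + duration = 0 + 4 = 4
Backward pass: LF(M) = deadline = 22; LS(M) = 22 - 2 = 20
LF(B1) = LS(M) - sum(successors on chain B) = 20 - 3 = 17
LS = LF - duration = 17 - 4 = 13
Total float = LS - ES = 13 - 0 = 13

13


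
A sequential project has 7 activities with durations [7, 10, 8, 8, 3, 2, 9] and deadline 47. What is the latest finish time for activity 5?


LF(activity 5) = deadline - sum of successor durations
Successors: activities 6 through 7 with durations [2, 9]
Sum of successor durations = 11
LF = 47 - 11 = 36

36


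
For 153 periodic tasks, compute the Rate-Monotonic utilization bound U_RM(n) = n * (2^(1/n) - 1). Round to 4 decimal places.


Compute 2^(1/153) = 1.0045406514
Subtract 1: 1.0045406514 - 1 = 0.0045406514
Multiply by n: 153 * 0.0045406514 = 0.6947196642
Round to 4 dp: 0.6947

0.6947


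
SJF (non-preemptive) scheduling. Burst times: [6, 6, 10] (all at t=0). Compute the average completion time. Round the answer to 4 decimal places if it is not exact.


SJF order (ascending): [6, 6, 10]
Completion times:
  Job 1: burst=6, C=6
  Job 2: burst=6, C=12
  Job 3: burst=10, C=22
Average completion = 40/3 = 13.3333

13.3333


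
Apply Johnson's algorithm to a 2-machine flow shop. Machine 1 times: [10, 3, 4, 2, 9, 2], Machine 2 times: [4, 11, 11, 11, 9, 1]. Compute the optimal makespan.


Apply Johnson's rule:
  Group 1 (a <= b): [(4, 2, 11), (2, 3, 11), (3, 4, 11), (5, 9, 9)]
  Group 2 (a > b): [(1, 10, 4), (6, 2, 1)]
Optimal job order: [4, 2, 3, 5, 1, 6]
Schedule:
  Job 4: M1 done at 2, M2 done at 13
  Job 2: M1 done at 5, M2 done at 24
  Job 3: M1 done at 9, M2 done at 35
  Job 5: M1 done at 18, M2 done at 44
  Job 1: M1 done at 28, M2 done at 48
  Job 6: M1 done at 30, M2 done at 49
Makespan = 49

49


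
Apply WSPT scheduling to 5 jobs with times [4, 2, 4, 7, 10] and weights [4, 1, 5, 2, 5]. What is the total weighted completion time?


Compute p/w ratios and sort ascending (WSPT): [(4, 5), (4, 4), (2, 1), (10, 5), (7, 2)]
Compute weighted completion times:
  Job (p=4,w=5): C=4, w*C=5*4=20
  Job (p=4,w=4): C=8, w*C=4*8=32
  Job (p=2,w=1): C=10, w*C=1*10=10
  Job (p=10,w=5): C=20, w*C=5*20=100
  Job (p=7,w=2): C=27, w*C=2*27=54
Total weighted completion time = 216

216


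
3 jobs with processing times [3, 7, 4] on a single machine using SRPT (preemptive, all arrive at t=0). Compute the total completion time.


Since all jobs arrive at t=0, SRPT equals SPT ordering.
SPT order: [3, 4, 7]
Completion times:
  Job 1: p=3, C=3
  Job 2: p=4, C=7
  Job 3: p=7, C=14
Total completion time = 3 + 7 + 14 = 24

24


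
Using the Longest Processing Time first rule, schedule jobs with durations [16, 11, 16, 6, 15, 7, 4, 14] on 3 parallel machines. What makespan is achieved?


Sort jobs in decreasing order (LPT): [16, 16, 15, 14, 11, 7, 6, 4]
Assign each job to the least loaded machine:
  Machine 1: jobs [16, 11, 4], load = 31
  Machine 2: jobs [16, 7, 6], load = 29
  Machine 3: jobs [15, 14], load = 29
Makespan = max load = 31

31


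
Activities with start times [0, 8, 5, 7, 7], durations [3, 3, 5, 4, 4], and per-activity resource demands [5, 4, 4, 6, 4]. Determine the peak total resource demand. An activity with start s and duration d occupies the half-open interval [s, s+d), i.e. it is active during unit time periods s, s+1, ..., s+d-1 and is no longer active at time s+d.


Each activity i is active on [start_i, start_i + duration_i).
Compute total resource usage per time slot:
  t=0: active resources = [5], total = 5
  t=1: active resources = [5], total = 5
  t=2: active resources = [5], total = 5
  t=3: active resources = [], total = 0
  t=4: active resources = [], total = 0
  t=5: active resources = [4], total = 4
  t=6: active resources = [4], total = 4
  t=7: active resources = [4, 6, 4], total = 14
  t=8: active resources = [4, 4, 6, 4], total = 18
  t=9: active resources = [4, 4, 6, 4], total = 18
  t=10: active resources = [4, 6, 4], total = 14
Peak resource demand = 18

18


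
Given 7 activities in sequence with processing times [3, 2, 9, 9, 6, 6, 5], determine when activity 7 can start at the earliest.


Activity 7 starts after activities 1 through 6 complete.
Predecessor durations: [3, 2, 9, 9, 6, 6]
ES = 3 + 2 + 9 + 9 + 6 + 6 = 35

35


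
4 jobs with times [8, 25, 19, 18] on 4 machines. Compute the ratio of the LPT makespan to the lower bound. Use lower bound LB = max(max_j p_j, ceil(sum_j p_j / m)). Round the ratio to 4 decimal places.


LPT order: [25, 19, 18, 8]
Machine loads after assignment: [25, 19, 18, 8]
LPT makespan = 25
Lower bound = max(max_job, ceil(total/4)) = max(25, 18) = 25
Ratio = 25 / 25 = 1.0

1.0


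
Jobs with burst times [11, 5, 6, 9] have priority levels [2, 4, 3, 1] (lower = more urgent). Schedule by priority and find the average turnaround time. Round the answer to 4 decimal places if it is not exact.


Sort by priority (ascending = highest first):
Order: [(1, 9), (2, 11), (3, 6), (4, 5)]
Completion times:
  Priority 1, burst=9, C=9
  Priority 2, burst=11, C=20
  Priority 3, burst=6, C=26
  Priority 4, burst=5, C=31
Average turnaround = 86/4 = 21.5

21.5


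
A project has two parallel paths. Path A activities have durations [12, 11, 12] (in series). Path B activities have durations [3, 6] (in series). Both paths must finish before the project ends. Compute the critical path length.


Path A total = 12 + 11 + 12 = 35
Path B total = 3 + 6 = 9
Critical path = longest path = max(35, 9) = 35

35


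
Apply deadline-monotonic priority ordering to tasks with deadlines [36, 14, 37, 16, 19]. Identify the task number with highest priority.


Sort tasks by relative deadline (ascending):
  Task 2: deadline = 14
  Task 4: deadline = 16
  Task 5: deadline = 19
  Task 1: deadline = 36
  Task 3: deadline = 37
Priority order (highest first): [2, 4, 5, 1, 3]
Highest priority task = 2

2


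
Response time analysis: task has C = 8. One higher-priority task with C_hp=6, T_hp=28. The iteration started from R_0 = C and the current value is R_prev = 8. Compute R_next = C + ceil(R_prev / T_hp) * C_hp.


R_next = C + ceil(R_prev / T_hp) * C_hp
ceil(8 / 28) = ceil(0.2857) = 1
Interference = 1 * 6 = 6
R_next = 8 + 6 = 14

14


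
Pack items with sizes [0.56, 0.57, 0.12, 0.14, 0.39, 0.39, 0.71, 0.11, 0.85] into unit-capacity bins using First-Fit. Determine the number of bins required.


Place items sequentially using First-Fit:
  Item 0.56 -> new Bin 1
  Item 0.57 -> new Bin 2
  Item 0.12 -> Bin 1 (now 0.68)
  Item 0.14 -> Bin 1 (now 0.82)
  Item 0.39 -> Bin 2 (now 0.96)
  Item 0.39 -> new Bin 3
  Item 0.71 -> new Bin 4
  Item 0.11 -> Bin 1 (now 0.93)
  Item 0.85 -> new Bin 5
Total bins used = 5

5


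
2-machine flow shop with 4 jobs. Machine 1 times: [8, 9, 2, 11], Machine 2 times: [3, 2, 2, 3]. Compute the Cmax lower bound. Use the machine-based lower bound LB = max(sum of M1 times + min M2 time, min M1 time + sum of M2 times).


LB1 = sum(M1 times) + min(M2 times) = 30 + 2 = 32
LB2 = min(M1 times) + sum(M2 times) = 2 + 10 = 12
Lower bound = max(LB1, LB2) = max(32, 12) = 32

32


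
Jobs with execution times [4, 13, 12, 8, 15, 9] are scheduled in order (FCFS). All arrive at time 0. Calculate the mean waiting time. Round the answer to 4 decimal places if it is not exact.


FCFS order (as given): [4, 13, 12, 8, 15, 9]
Waiting times:
  Job 1: wait = 0
  Job 2: wait = 4
  Job 3: wait = 17
  Job 4: wait = 29
  Job 5: wait = 37
  Job 6: wait = 52
Sum of waiting times = 139
Average waiting time = 139/6 = 23.1667

23.1667


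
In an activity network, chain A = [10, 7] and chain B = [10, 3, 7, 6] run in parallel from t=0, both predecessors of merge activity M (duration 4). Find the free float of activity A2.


ES(A2) = sum of predecessors on chain A = 10
EF(A2) = ES + duration = 10 + 7 = 17
Successor of A2 is M. ES(M) = max(sum(A), sum(B)) = max(17, 26) = 26
Free float = ES(successor) - EF(current) = 26 - 17 = 9

9


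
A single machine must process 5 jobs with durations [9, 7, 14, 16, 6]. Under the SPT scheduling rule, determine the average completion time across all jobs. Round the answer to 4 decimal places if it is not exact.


Sort jobs by processing time (SPT order): [6, 7, 9, 14, 16]
Compute completion times sequentially:
  Job 1: processing = 6, completes at 6
  Job 2: processing = 7, completes at 13
  Job 3: processing = 9, completes at 22
  Job 4: processing = 14, completes at 36
  Job 5: processing = 16, completes at 52
Sum of completion times = 129
Average completion time = 129/5 = 25.8

25.8


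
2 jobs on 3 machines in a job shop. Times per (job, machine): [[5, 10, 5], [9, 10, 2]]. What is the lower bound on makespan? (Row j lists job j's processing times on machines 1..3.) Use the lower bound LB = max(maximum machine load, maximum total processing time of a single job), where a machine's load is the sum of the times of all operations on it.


Machine loads:
  Machine 1: 5 + 9 = 14
  Machine 2: 10 + 10 = 20
  Machine 3: 5 + 2 = 7
Max machine load = 20
Job totals:
  Job 1: 20
  Job 2: 21
Max job total = 21
Lower bound = max(20, 21) = 21

21


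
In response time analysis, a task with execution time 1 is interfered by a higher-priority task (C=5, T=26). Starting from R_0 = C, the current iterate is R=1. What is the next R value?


R_next = C + ceil(R_prev / T_hp) * C_hp
ceil(1 / 26) = ceil(0.0385) = 1
Interference = 1 * 5 = 5
R_next = 1 + 5 = 6

6


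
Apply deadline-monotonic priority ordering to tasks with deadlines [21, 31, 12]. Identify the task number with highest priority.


Sort tasks by relative deadline (ascending):
  Task 3: deadline = 12
  Task 1: deadline = 21
  Task 2: deadline = 31
Priority order (highest first): [3, 1, 2]
Highest priority task = 3

3


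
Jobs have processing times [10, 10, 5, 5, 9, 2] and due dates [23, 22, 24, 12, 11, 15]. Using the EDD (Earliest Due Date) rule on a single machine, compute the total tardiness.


Sort by due date (EDD order): [(9, 11), (5, 12), (2, 15), (10, 22), (10, 23), (5, 24)]
Compute completion times and tardiness:
  Job 1: p=9, d=11, C=9, tardiness=max(0,9-11)=0
  Job 2: p=5, d=12, C=14, tardiness=max(0,14-12)=2
  Job 3: p=2, d=15, C=16, tardiness=max(0,16-15)=1
  Job 4: p=10, d=22, C=26, tardiness=max(0,26-22)=4
  Job 5: p=10, d=23, C=36, tardiness=max(0,36-23)=13
  Job 6: p=5, d=24, C=41, tardiness=max(0,41-24)=17
Total tardiness = 37

37


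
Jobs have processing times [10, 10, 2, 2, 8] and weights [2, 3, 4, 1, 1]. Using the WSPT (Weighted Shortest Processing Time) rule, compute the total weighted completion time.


Compute p/w ratios and sort ascending (WSPT): [(2, 4), (2, 1), (10, 3), (10, 2), (8, 1)]
Compute weighted completion times:
  Job (p=2,w=4): C=2, w*C=4*2=8
  Job (p=2,w=1): C=4, w*C=1*4=4
  Job (p=10,w=3): C=14, w*C=3*14=42
  Job (p=10,w=2): C=24, w*C=2*24=48
  Job (p=8,w=1): C=32, w*C=1*32=32
Total weighted completion time = 134

134


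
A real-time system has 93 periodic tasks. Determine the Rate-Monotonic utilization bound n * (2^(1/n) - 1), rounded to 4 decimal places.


Compute 2^(1/93) = 1.0074810397
Subtract 1: 1.0074810397 - 1 = 0.0074810397
Multiply by n: 93 * 0.0074810397 = 0.6957366921
Round to 4 dp: 0.6957

0.6957


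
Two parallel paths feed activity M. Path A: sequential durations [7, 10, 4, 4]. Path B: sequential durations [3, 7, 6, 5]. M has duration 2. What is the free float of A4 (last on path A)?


ES(A4) = sum of predecessors on chain A = 21
EF(A4) = ES + duration = 21 + 4 = 25
Successor of A4 is M. ES(M) = max(sum(A), sum(B)) = max(25, 21) = 25
Free float = ES(successor) - EF(current) = 25 - 25 = 0

0


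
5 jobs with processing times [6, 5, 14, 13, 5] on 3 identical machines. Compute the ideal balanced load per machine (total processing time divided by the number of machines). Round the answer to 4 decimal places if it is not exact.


Total processing time = 6 + 5 + 14 + 13 + 5 = 43
Number of machines = 3
Ideal balanced load = 43 / 3 = 14.3333

14.3333


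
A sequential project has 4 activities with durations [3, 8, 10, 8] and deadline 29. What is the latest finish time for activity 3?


LF(activity 3) = deadline - sum of successor durations
Successors: activities 4 through 4 with durations [8]
Sum of successor durations = 8
LF = 29 - 8 = 21

21


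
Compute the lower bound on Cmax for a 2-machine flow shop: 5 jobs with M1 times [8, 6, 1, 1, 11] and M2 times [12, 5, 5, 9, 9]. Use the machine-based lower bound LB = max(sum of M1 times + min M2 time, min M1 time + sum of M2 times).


LB1 = sum(M1 times) + min(M2 times) = 27 + 5 = 32
LB2 = min(M1 times) + sum(M2 times) = 1 + 40 = 41
Lower bound = max(LB1, LB2) = max(32, 41) = 41

41


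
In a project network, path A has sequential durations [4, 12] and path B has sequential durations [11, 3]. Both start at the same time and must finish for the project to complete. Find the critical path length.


Path A total = 4 + 12 = 16
Path B total = 11 + 3 = 14
Critical path = longest path = max(16, 14) = 16

16


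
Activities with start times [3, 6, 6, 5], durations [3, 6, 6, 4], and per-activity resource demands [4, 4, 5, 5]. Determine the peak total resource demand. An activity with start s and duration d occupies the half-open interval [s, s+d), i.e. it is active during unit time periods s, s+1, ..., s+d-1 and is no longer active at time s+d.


Each activity i is active on [start_i, start_i + duration_i).
Compute total resource usage per time slot:
  t=0: active resources = [], total = 0
  t=1: active resources = [], total = 0
  t=2: active resources = [], total = 0
  t=3: active resources = [4], total = 4
  t=4: active resources = [4], total = 4
  t=5: active resources = [4, 5], total = 9
  t=6: active resources = [4, 5, 5], total = 14
  t=7: active resources = [4, 5, 5], total = 14
  t=8: active resources = [4, 5, 5], total = 14
  t=9: active resources = [4, 5], total = 9
  t=10: active resources = [4, 5], total = 9
  t=11: active resources = [4, 5], total = 9
Peak resource demand = 14

14


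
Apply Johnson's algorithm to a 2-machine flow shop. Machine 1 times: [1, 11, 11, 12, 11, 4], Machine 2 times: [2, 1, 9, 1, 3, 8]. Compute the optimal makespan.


Apply Johnson's rule:
  Group 1 (a <= b): [(1, 1, 2), (6, 4, 8)]
  Group 2 (a > b): [(3, 11, 9), (5, 11, 3), (2, 11, 1), (4, 12, 1)]
Optimal job order: [1, 6, 3, 5, 2, 4]
Schedule:
  Job 1: M1 done at 1, M2 done at 3
  Job 6: M1 done at 5, M2 done at 13
  Job 3: M1 done at 16, M2 done at 25
  Job 5: M1 done at 27, M2 done at 30
  Job 2: M1 done at 38, M2 done at 39
  Job 4: M1 done at 50, M2 done at 51
Makespan = 51

51


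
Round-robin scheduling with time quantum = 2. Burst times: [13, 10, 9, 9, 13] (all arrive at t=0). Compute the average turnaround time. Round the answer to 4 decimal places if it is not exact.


Time quantum = 2
Execution trace:
  J1 runs 2 units, time = 2
  J2 runs 2 units, time = 4
  J3 runs 2 units, time = 6
  J4 runs 2 units, time = 8
  J5 runs 2 units, time = 10
  J1 runs 2 units, time = 12
  J2 runs 2 units, time = 14
  J3 runs 2 units, time = 16
  J4 runs 2 units, time = 18
  J5 runs 2 units, time = 20
  J1 runs 2 units, time = 22
  J2 runs 2 units, time = 24
  J3 runs 2 units, time = 26
  J4 runs 2 units, time = 28
  J5 runs 2 units, time = 30
  J1 runs 2 units, time = 32
  J2 runs 2 units, time = 34
  J3 runs 2 units, time = 36
  J4 runs 2 units, time = 38
  J5 runs 2 units, time = 40
  J1 runs 2 units, time = 42
  J2 runs 2 units, time = 44
  J3 runs 1 units, time = 45
  J4 runs 1 units, time = 46
  J5 runs 2 units, time = 48
  J1 runs 2 units, time = 50
  J5 runs 2 units, time = 52
  J1 runs 1 units, time = 53
  J5 runs 1 units, time = 54
Finish times: [53, 44, 45, 46, 54]
Average turnaround = 242/5 = 48.4

48.4


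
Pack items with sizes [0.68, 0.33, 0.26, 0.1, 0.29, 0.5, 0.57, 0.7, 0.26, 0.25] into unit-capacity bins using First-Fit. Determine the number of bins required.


Place items sequentially using First-Fit:
  Item 0.68 -> new Bin 1
  Item 0.33 -> new Bin 2
  Item 0.26 -> Bin 1 (now 0.94)
  Item 0.1 -> Bin 2 (now 0.43)
  Item 0.29 -> Bin 2 (now 0.72)
  Item 0.5 -> new Bin 3
  Item 0.57 -> new Bin 4
  Item 0.7 -> new Bin 5
  Item 0.26 -> Bin 2 (now 0.98)
  Item 0.25 -> Bin 3 (now 0.75)
Total bins used = 5

5


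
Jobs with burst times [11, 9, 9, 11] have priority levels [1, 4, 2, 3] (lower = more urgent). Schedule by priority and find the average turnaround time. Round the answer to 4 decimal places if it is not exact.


Sort by priority (ascending = highest first):
Order: [(1, 11), (2, 9), (3, 11), (4, 9)]
Completion times:
  Priority 1, burst=11, C=11
  Priority 2, burst=9, C=20
  Priority 3, burst=11, C=31
  Priority 4, burst=9, C=40
Average turnaround = 102/4 = 25.5

25.5


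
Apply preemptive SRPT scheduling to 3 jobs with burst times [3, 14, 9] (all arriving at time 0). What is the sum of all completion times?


Since all jobs arrive at t=0, SRPT equals SPT ordering.
SPT order: [3, 9, 14]
Completion times:
  Job 1: p=3, C=3
  Job 2: p=9, C=12
  Job 3: p=14, C=26
Total completion time = 3 + 12 + 26 = 41

41


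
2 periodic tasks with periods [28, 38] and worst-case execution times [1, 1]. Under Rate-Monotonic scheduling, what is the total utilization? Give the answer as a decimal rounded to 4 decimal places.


Compute individual utilizations (exact fractions):
  Task 1: C/T = 1/28 (approx. 0.0357)
  Task 2: C/T = 1/38 (approx. 0.0263)
Total utilization U = 1/28 + 1/38 = 33/532
Rounded to 4 decimal places: U = 0.0620
RM (Liu & Layland) bound for 2 tasks = 0.828427; compare with U = 33/532 (approx. 0.062030)
U <= bound, so schedulable by RM sufficient condition.

0.0620


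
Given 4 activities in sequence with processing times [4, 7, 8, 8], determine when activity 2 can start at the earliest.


Activity 2 starts after activities 1 through 1 complete.
Predecessor durations: [4]
ES = 4 = 4

4


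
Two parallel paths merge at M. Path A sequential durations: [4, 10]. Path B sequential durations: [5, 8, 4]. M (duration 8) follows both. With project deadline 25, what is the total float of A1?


Forward pass: ES(A1) = sum of predecessors on chain A = 0
EF = ES + duration = 0 + 4 = 4
Backward pass: LF(M) = deadline = 25; LS(M) = 25 - 8 = 17
LF(A1) = LS(M) - sum(successors on chain A) = 17 - 10 = 7
LS = LF - duration = 7 - 4 = 3
Total float = LS - ES = 3 - 0 = 3

3


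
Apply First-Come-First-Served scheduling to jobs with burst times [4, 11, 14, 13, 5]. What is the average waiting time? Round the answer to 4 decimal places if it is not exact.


FCFS order (as given): [4, 11, 14, 13, 5]
Waiting times:
  Job 1: wait = 0
  Job 2: wait = 4
  Job 3: wait = 15
  Job 4: wait = 29
  Job 5: wait = 42
Sum of waiting times = 90
Average waiting time = 90/5 = 18.0

18.0


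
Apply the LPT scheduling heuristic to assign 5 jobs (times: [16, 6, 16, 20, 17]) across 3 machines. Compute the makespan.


Sort jobs in decreasing order (LPT): [20, 17, 16, 16, 6]
Assign each job to the least loaded machine:
  Machine 1: jobs [20], load = 20
  Machine 2: jobs [17, 6], load = 23
  Machine 3: jobs [16, 16], load = 32
Makespan = max load = 32

32


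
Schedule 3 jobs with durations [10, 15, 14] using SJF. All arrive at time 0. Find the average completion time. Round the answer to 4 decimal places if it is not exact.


SJF order (ascending): [10, 14, 15]
Completion times:
  Job 1: burst=10, C=10
  Job 2: burst=14, C=24
  Job 3: burst=15, C=39
Average completion = 73/3 = 24.3333

24.3333


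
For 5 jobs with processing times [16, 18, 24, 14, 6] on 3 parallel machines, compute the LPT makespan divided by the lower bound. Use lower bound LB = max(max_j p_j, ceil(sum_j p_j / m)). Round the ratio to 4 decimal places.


LPT order: [24, 18, 16, 14, 6]
Machine loads after assignment: [24, 24, 30]
LPT makespan = 30
Lower bound = max(max_job, ceil(total/3)) = max(24, 26) = 26
Ratio = 30 / 26 = 1.1538

1.1538


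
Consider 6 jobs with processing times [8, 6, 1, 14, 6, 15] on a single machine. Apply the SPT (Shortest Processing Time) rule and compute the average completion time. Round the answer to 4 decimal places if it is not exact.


Sort jobs by processing time (SPT order): [1, 6, 6, 8, 14, 15]
Compute completion times sequentially:
  Job 1: processing = 1, completes at 1
  Job 2: processing = 6, completes at 7
  Job 3: processing = 6, completes at 13
  Job 4: processing = 8, completes at 21
  Job 5: processing = 14, completes at 35
  Job 6: processing = 15, completes at 50
Sum of completion times = 127
Average completion time = 127/6 = 21.1667

21.1667


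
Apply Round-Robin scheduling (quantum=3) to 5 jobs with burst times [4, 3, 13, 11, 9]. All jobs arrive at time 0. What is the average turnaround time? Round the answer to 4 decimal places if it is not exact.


Time quantum = 3
Execution trace:
  J1 runs 3 units, time = 3
  J2 runs 3 units, time = 6
  J3 runs 3 units, time = 9
  J4 runs 3 units, time = 12
  J5 runs 3 units, time = 15
  J1 runs 1 units, time = 16
  J3 runs 3 units, time = 19
  J4 runs 3 units, time = 22
  J5 runs 3 units, time = 25
  J3 runs 3 units, time = 28
  J4 runs 3 units, time = 31
  J5 runs 3 units, time = 34
  J3 runs 3 units, time = 37
  J4 runs 2 units, time = 39
  J3 runs 1 units, time = 40
Finish times: [16, 6, 40, 39, 34]
Average turnaround = 135/5 = 27.0

27.0


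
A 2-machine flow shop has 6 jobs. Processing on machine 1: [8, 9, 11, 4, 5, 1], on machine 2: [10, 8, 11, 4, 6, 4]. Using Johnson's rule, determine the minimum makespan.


Apply Johnson's rule:
  Group 1 (a <= b): [(6, 1, 4), (4, 4, 4), (5, 5, 6), (1, 8, 10), (3, 11, 11)]
  Group 2 (a > b): [(2, 9, 8)]
Optimal job order: [6, 4, 5, 1, 3, 2]
Schedule:
  Job 6: M1 done at 1, M2 done at 5
  Job 4: M1 done at 5, M2 done at 9
  Job 5: M1 done at 10, M2 done at 16
  Job 1: M1 done at 18, M2 done at 28
  Job 3: M1 done at 29, M2 done at 40
  Job 2: M1 done at 38, M2 done at 48
Makespan = 48

48


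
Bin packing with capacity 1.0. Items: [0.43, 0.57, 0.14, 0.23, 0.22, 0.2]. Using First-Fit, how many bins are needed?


Place items sequentially using First-Fit:
  Item 0.43 -> new Bin 1
  Item 0.57 -> Bin 1 (now 1.0)
  Item 0.14 -> new Bin 2
  Item 0.23 -> Bin 2 (now 0.37)
  Item 0.22 -> Bin 2 (now 0.59)
  Item 0.2 -> Bin 2 (now 0.79)
Total bins used = 2

2


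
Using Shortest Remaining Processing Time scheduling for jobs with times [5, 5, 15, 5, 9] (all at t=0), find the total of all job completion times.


Since all jobs arrive at t=0, SRPT equals SPT ordering.
SPT order: [5, 5, 5, 9, 15]
Completion times:
  Job 1: p=5, C=5
  Job 2: p=5, C=10
  Job 3: p=5, C=15
  Job 4: p=9, C=24
  Job 5: p=15, C=39
Total completion time = 5 + 10 + 15 + 24 + 39 = 93

93


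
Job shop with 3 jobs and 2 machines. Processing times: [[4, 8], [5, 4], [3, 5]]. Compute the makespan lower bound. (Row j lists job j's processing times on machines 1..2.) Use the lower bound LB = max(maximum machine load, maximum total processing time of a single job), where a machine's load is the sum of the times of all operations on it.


Machine loads:
  Machine 1: 4 + 5 + 3 = 12
  Machine 2: 8 + 4 + 5 = 17
Max machine load = 17
Job totals:
  Job 1: 12
  Job 2: 9
  Job 3: 8
Max job total = 12
Lower bound = max(17, 12) = 17

17


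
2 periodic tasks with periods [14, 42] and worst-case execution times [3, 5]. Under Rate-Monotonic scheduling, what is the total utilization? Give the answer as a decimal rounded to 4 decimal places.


Compute individual utilizations (exact fractions):
  Task 1: C/T = 3/14 (approx. 0.2143)
  Task 2: C/T = 5/42 (approx. 0.119)
Total utilization U = 3/14 + 5/42 = 1/3
Rounded to 4 decimal places: U = 0.3333
RM (Liu & Layland) bound for 2 tasks = 0.828427; compare with U = 1/3 (approx. 0.333333)
U <= bound, so schedulable by RM sufficient condition.

0.3333


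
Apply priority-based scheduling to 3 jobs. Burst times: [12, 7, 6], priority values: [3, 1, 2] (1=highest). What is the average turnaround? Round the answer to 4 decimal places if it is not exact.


Sort by priority (ascending = highest first):
Order: [(1, 7), (2, 6), (3, 12)]
Completion times:
  Priority 1, burst=7, C=7
  Priority 2, burst=6, C=13
  Priority 3, burst=12, C=25
Average turnaround = 45/3 = 15.0

15.0


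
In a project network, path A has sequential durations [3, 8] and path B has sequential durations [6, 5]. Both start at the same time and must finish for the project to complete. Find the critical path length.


Path A total = 3 + 8 = 11
Path B total = 6 + 5 = 11
Critical path = longest path = max(11, 11) = 11

11
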